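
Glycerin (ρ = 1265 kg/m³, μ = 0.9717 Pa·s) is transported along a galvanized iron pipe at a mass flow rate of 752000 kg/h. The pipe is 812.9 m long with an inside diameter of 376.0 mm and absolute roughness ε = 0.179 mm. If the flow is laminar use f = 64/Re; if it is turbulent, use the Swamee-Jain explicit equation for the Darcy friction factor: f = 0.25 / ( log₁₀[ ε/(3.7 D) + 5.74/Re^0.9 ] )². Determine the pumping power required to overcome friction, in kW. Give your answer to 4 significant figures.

ṁ = 752000 kg/h = 752000/3600 = 208.9 kg/s.
A = πD²/4 = π(0.376)²/4 = 0.111 m²; mean velocity V = ṁ/(ρA) = 208.9/(1265 · 0.111) = 1.487 m/s.
Reynolds number Re = ρVD/μ = 1265 · 1.487 · 0.376 / 0.972 = 728.
Re < 2300 → laminar flow, so f = 64/Re = 64/728 = 0.08792 (the turbulent correlation is not needed).
Darcy-Weisbach: ΔP = f(L/D)(ρV²/2) = 0.08792·(812.9/0.376)·(1265·1.487²/2) = 0.08792·2162·1399 = 2.659e+05 Pa.
Q = ṁ/ρ = 208.9/1265 = 0.1651 m³/s.
Pumping power P = QΔP = 0.1651·2.659e+05 = 43906 W = 43.91 kW.

P ≈ 43.91 kW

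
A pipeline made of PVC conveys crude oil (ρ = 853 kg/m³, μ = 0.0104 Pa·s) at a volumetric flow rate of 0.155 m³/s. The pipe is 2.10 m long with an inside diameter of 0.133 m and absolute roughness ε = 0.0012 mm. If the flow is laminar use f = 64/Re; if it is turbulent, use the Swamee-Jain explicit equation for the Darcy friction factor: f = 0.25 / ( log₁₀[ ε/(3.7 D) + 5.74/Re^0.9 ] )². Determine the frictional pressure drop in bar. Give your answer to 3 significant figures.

Cross-sectional area A = πD²/4 = π(0.133)²/4 = 0.01389 m²; mean velocity V = Q/A = 0.155/0.01389 = 11.16 m/s.
Reynolds number Re = ρVD/μ = 853 · 11.16 · 0.133 / 0.0104 = 1.217e+05.
Re > 4000 → turbulent. Relative roughness ε/D = 1.2e-06/0.133 = 9.02e-06. Swamee-Jain: f = 0.25/(log₁₀[9.02e-06/3.7 + 5.74/1.217e+05^0.9])² = 0.25/(log₁₀[2.44e-06 + 0.000152])² = 0.25/(-3.811)² = 0.01721.
Darcy-Weisbach: ΔP = f(L/D)(ρV²/2) = 0.01721·(2.1/0.133)·(853·11.16²/2) = 0.01721·15.79·5.309e+04 = 1.443e+04 Pa.
ΔP = 1.443e+04 Pa = 0.144 bar.

ΔP ≈ 0.144 bar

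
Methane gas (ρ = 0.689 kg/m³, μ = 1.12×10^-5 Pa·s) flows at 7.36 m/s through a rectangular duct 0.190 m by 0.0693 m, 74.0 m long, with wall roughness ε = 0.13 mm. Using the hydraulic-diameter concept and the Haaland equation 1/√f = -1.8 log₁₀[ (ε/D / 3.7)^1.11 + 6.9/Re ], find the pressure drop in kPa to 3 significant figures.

ΔP ≈ 0.336 kPa

Hydraulic diameter D_h = 4A/P = 4·(0.19·0.0693)/(2·(0.19+0.0693)) = 0.05267/0.5186 = 0.1016 m.
Re = ρVD_h/μ = 0.689·7.36·0.1016/1.12e-05 = 4.598e+04.
ε/D_h = 0.00013/0.1016 = 0.00128; Haaland gives 1/√f = -1.8 log₁₀[0.000144+0.00015] = 6.357, so f = 0.02475.
ΔP = f(L/D_h)(ρV²/2) = 0.02475·74/0.1016·18.66 = 336.5 Pa.
ΔP = 0.336 kPa.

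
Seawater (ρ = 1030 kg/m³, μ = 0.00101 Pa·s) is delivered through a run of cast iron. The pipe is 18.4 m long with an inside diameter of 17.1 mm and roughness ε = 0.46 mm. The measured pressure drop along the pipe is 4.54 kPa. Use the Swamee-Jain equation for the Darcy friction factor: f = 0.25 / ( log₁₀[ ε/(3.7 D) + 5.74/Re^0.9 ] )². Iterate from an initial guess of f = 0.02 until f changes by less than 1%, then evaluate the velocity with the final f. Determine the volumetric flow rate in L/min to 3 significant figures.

Rearranging Darcy-Weisbach: V = √(2·ΔP·D/(f·L·ρ)). With ε/D = 0.00046/0.0171 = 0.0269, iterate starting from f = 0.02:
  f = 0.02 → V = √(2·4540·0.0171/(0.02·18.4·1030)) = 0.64 m/s; Re = ρVD/μ = 1.116e+04; f → 0.05853
  f = 0.05853 → V = 0.3741 m/s; Re = 6524; f → 0.06082
  f = 0.06082 → V = 0.367 m/s; Re = 6400; f → 0.06092
Converged (Δf/f < 1%). With the final f = 0.06092: V = √(2·4540·0.0171/(0.06092·18.4·1030)) = 0.3667 m/s.
Q = V·A = 0.3667·(π/4·0.0171²) = 8.422e-05 m³/s = 5.05 L/min.

Q ≈ 5.05 L/min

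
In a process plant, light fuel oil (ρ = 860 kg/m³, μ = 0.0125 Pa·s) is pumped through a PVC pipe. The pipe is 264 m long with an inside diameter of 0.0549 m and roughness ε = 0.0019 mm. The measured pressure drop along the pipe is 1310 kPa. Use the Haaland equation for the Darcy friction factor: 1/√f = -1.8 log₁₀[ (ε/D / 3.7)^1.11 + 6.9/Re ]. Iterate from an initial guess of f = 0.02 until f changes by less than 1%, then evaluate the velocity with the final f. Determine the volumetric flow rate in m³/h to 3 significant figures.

Q ≈ 41.8 m³/h

Rearranging Darcy-Weisbach: V = √(2·ΔP·D/(f·L·ρ)). With ε/D = 1.9e-06/0.0549 = 3.46e-05, iterate starting from f = 0.02:
  f = 0.02 → V = √(2·1.31e+06·0.0549/(0.02·264·860)) = 5.628 m/s; Re = ρVD/μ = 2.126e+04; f → 0.02541
  f = 0.02541 → V = 4.993 m/s; Re = 1.886e+04; f → 0.02618
  f = 0.02618 → V = 4.919 m/s; Re = 1.858e+04; f → 0.02628
Converged (Δf/f < 1%). With the final f = 0.02628: V = √(2·1.31e+06·0.0549/(0.02628·264·860)) = 4.91 m/s.
Q = V·A = 4.91·(π/4·0.0549²) = 0.01162 m³/s = 41.8 m³/h.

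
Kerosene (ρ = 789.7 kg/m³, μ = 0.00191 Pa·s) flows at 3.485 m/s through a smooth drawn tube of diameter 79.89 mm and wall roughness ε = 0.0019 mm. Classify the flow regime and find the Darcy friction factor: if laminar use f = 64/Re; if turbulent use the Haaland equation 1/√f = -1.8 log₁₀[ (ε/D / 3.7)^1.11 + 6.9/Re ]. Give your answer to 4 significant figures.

Re = ρVD/μ = 789.7·3.485·0.07989/0.00191 = 1.151e+05.
Re > 4000 → turbulent. ε/D = 1.9e-06/0.07989 = 2.38e-05; Haaland: 1/√f = -1.8 log₁₀[1.73e-06 + 5.99e-05] = 7.578, so f = 0.01741.

f ≈ 0.01741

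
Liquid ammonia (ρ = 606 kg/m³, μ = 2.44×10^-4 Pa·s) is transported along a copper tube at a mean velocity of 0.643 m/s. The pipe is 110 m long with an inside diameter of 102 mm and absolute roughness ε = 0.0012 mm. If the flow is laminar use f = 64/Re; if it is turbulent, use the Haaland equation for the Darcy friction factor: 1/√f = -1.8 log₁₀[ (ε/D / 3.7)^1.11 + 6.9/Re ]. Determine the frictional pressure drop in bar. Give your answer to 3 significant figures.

ΔP ≈ 0.0219 bar

Reynolds number Re = ρVD/μ = 606 · 0.643 · 0.102 / 0.000244 = 1.629e+05.
Re > 4000 → turbulent. Relative roughness ε/D = 1.2e-06/0.102 = 1.18e-05. Haaland: 1/√f = -1.8 log₁₀[(1.18e-05/3.7)^1.11 + 6.9/1.629e+05] = -1.8 log₁₀[7.9e-07 + 4.24e-05] = 7.857, so f = 0.0162.
Darcy-Weisbach: ΔP = f(L/D)(ρV²/2) = 0.0162·(110/0.102)·(606·0.643²/2) = 0.0162·1078·125.3 = 2188 Pa.
ΔP = 2188 Pa = 0.0219 bar.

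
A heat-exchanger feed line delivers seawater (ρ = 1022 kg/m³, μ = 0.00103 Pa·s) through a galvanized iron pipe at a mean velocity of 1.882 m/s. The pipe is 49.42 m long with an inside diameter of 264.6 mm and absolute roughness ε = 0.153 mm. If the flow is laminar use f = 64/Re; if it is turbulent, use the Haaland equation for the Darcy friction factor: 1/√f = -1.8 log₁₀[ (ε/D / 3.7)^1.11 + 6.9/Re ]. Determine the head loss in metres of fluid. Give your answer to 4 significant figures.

Reynolds number Re = ρVD/μ = 1022 · 1.882 · 0.2646 / 0.00103 = 4.941e+05.
Re > 4000 → turbulent. Relative roughness ε/D = 0.000153/0.2646 = 0.000578. Haaland: 1/√f = -1.8 log₁₀[(0.000578/3.7)^1.11 + 6.9/4.941e+05] = -1.8 log₁₀[5.96e-05 + 1.4e-05] = 7.44, so f = 0.01807.
Darcy-Weisbach: ΔP = f(L/D)(ρV²/2) = 0.01807·(49.42/0.2646)·(1022·1.882²/2) = 0.01807·186.8·1810 = 6107 Pa.
Head loss h_f = ΔP/(ρg) = 6107/(1022·9.81) = 0.6091 m.

h_f ≈ 0.6091 m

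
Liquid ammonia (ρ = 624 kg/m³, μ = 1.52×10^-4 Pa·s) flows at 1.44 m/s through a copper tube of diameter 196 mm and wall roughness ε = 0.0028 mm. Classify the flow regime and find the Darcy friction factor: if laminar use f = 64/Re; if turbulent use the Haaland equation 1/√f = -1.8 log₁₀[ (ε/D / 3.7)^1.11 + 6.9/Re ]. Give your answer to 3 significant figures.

f ≈ 0.0116

Re = ρVD/μ = 624·1.44·0.196/0.000152 = 1.159e+06.
Re > 4000 → turbulent. ε/D = 2.8e-06/0.196 = 1.43e-05; Haaland: 1/√f = -1.8 log₁₀[9.8e-07 + 5.96e-06] = 9.286, so f = 0.0116.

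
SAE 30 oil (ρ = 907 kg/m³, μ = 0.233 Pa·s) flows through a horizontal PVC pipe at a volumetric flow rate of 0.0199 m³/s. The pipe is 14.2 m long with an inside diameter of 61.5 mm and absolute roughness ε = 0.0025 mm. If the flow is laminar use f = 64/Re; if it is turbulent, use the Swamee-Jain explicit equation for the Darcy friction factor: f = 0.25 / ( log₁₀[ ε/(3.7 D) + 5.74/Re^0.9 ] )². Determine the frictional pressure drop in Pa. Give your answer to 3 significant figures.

Cross-sectional area A = πD²/4 = π(0.0615)²/4 = 0.002971 m²; mean velocity V = Q/A = 0.0199/0.002971 = 6.699 m/s.
Reynolds number Re = ρVD/μ = 907 · 6.699 · 0.0615 / 0.233 = 1604.
Re < 2300 → laminar flow, so f = 64/Re = 64/1604 = 0.03991 (the turbulent correlation is not needed).
Darcy-Weisbach: ΔP = f(L/D)(ρV²/2) = 0.03991·(14.2/0.0615)·(907·6.699²/2) = 0.03991·230.9·2.035e+04 = 1.875e+05 Pa.

ΔP ≈ 188000 Pa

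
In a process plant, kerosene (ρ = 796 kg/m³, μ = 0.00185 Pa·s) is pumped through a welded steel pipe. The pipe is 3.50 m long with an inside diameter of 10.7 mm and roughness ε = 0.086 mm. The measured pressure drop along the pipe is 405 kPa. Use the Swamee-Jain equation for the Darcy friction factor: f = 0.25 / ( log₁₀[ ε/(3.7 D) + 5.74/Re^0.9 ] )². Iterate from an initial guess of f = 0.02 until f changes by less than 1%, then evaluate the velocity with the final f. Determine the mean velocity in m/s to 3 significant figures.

V ≈ 9.14 m/s

Rearranging Darcy-Weisbach: V = √(2·ΔP·D/(f·L·ρ)). With ε/D = 8.6e-05/0.0107 = 0.00804, iterate starting from f = 0.02:
  f = 0.02 → V = √(2·4.05e+05·0.0107/(0.02·3.5·796)) = 12.47 m/s; Re = ρVD/μ = 5.742e+04; f → 0.03678
  f = 0.03678 → V = 9.197 m/s; Re = 4.234e+04; f → 0.03725
  f = 0.03725 → V = 9.139 m/s; Re = 4.208e+04; f → 0.03726
Converged (Δf/f < 1%). With the final f = 0.03726: V = √(2·4.05e+05·0.0107/(0.03726·3.5·796)) = 9.138 m/s.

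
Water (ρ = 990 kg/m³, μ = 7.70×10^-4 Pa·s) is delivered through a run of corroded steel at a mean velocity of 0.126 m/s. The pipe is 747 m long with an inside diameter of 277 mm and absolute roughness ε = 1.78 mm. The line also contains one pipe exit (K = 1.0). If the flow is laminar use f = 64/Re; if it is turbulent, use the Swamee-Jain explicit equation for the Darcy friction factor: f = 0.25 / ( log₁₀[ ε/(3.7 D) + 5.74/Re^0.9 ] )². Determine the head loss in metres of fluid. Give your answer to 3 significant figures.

Reynolds number Re = ρVD/μ = 990 · 0.126 · 0.277 / 0.00077 = 4.487e+04.
Re > 4000 → turbulent. Relative roughness ε/D = 0.00178/0.277 = 0.00643. Swamee-Jain: f = 0.25/(log₁₀[0.00643/3.7 + 5.74/4.487e+04^0.9])² = 0.25/(log₁₀[0.00174 + 0.000373])² = 0.25/(-2.676)² = 0.03492.
Total minor-loss coefficient ΣK = 1·1 = 1.
ΔP = [f·L/D + ΣK]·(ρV²/2) = [0.03492·747/0.277 + 1]·(990·0.126²/2) = [94.17 + 1]·7.859 = 747.9 Pa.
Head loss h_f = ΔP/(ρg) = 747.9/(990·9.81) = 0.0770 m.

h_f ≈ 0.0770 m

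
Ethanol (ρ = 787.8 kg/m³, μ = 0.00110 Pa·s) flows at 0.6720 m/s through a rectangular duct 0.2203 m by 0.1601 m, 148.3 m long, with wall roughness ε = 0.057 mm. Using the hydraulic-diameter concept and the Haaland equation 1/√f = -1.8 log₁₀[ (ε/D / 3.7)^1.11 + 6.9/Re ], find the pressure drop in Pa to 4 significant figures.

Hydraulic diameter D_h = 4A/P = 4·(0.2203·0.1601)/(2·(0.2203+0.1601)) = 0.1411/0.7608 = 0.1854 m.
Re = ρVD_h/μ = 787.8·0.672·0.1854/0.0011 = 8.925e+04.
ε/D_h = 5.7e-05/0.1854 = 0.000307; Haaland gives 1/√f = -1.8 log₁₀[2.96e-05+7.73e-05] = 7.148, so f = 0.01957.
ΔP = f(L/D_h)(ρV²/2) = 0.01957·148.3/0.1854·177.9 = 2784 Pa.

ΔP ≈ 2784 Pa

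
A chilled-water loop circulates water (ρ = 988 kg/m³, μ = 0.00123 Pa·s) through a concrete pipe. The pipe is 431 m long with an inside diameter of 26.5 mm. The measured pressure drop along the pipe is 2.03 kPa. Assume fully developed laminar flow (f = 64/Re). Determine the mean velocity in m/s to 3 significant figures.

V ≈ 0.0840 m/s

For laminar flow, f = 64/Re with Re = ρVD/μ, so Darcy-Weisbach reduces to ΔP = 32μLV/D². Solving for V: V = ΔP·D²/(32μL) = 2030·(0.0265)²/(32·0.00123·431) = 0.08403 m/s.
Check: Re = ρVD/μ = 988·0.08403·0.0265/0.00123 = 1789 < 2300, so the laminar assumption holds.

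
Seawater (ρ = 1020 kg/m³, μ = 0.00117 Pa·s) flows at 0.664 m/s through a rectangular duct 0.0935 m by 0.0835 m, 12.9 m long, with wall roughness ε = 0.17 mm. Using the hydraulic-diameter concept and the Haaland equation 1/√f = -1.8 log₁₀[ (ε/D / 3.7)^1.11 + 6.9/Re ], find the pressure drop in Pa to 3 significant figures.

Hydraulic diameter D_h = 4A/P = 4·(0.0935·0.0835)/(2·(0.0935+0.0835)) = 0.03123/0.354 = 0.08822 m.
Re = ρVD_h/μ = 1020·0.664·0.08822/0.00117 = 5.107e+04.
ε/D_h = 0.00017/0.08822 = 0.00193; Haaland gives 1/√f = -1.8 log₁₀[0.000227+0.000135] = 6.195, so f = 0.02606.
ΔP = f(L/D_h)(ρV²/2) = 0.02606·12.9/0.08822·224.9 = 856.9 Pa.

ΔP ≈ 857 Pa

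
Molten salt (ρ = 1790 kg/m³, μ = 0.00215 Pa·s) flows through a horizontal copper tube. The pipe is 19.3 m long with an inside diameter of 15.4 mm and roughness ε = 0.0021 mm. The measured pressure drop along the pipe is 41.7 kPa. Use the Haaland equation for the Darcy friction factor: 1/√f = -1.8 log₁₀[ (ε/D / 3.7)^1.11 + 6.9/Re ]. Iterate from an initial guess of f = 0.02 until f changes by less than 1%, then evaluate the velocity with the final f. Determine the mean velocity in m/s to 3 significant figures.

V ≈ 1.15 m/s

Rearranging Darcy-Weisbach: V = √(2·ΔP·D/(f·L·ρ)). With ε/D = 2.1e-06/0.0154 = 0.000136, iterate starting from f = 0.02:
  f = 0.02 → V = √(2·4.17e+04·0.0154/(0.02·19.3·1790)) = 1.363 m/s; Re = ρVD/μ = 1.748e+04; f → 0.02685
  f = 0.02685 → V = 1.177 m/s; Re = 1.509e+04; f → 0.02786
  f = 0.02786 → V = 1.155 m/s; Re = 1.481e+04; f → 0.02799
Converged (Δf/f < 1%). With the final f = 0.02799: V = √(2·4.17e+04·0.0154/(0.02799·19.3·1790)) = 1.153 m/s.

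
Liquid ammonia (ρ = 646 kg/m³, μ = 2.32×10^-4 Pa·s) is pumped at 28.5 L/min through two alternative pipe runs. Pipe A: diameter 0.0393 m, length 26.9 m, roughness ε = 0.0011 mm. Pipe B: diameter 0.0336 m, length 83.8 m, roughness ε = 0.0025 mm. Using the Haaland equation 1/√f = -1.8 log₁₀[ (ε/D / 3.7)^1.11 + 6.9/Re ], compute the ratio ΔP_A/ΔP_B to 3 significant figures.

Pipe A: V = Q/A = 0.000475/0.001213 = 0.3916 m/s; Re = 4.285e+04; ε/D = 2.8e-05; Haaland → f = 0.02151; ΔP_A = f(L/D)(ρV²/2) = 729.3 Pa.
Pipe B: V = Q/A = 0.000475/0.0008867 = 0.5357 m/s; Re = 5.012e+04; ε/D = 7.44e-05; Haaland → f = 0.02091; ΔP_B = f(L/D)(ρV²/2) = 4833 Pa.
ΔP_A/ΔP_B = 729.3/4833 = 0.151.

ΔP_A/ΔP_B ≈ 0.151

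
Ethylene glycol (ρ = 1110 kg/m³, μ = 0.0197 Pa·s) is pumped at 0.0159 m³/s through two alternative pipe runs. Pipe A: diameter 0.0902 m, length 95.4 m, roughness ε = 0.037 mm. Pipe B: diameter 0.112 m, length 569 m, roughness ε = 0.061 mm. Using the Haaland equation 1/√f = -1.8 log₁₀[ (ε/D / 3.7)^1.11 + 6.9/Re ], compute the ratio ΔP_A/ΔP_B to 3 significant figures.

ΔP_A/ΔP_B ≈ 0.466

Pipe A: V = Q/A = 0.0159/0.00639 = 2.488 m/s; Re = 1.265e+04; ε/D = 0.00041; Haaland → f = 0.02955; ΔP_A = f(L/D)(ρV²/2) = 1.074e+05 Pa.
Pipe B: V = Q/A = 0.0159/0.009852 = 1.614 m/s; Re = 1.018e+04; ε/D = 0.000545; Haaland → f = 0.03141; ΔP_B = f(L/D)(ρV²/2) = 2.307e+05 Pa.
ΔP_A/ΔP_B = 1.074e+05/2.307e+05 = 0.466.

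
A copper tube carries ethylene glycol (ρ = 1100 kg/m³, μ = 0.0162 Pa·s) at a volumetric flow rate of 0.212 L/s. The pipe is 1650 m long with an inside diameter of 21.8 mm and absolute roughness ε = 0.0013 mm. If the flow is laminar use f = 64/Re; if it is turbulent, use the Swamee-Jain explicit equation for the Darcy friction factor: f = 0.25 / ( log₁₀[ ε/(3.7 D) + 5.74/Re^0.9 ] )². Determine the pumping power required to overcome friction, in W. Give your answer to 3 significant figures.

Q = 0.212 L/s = 0.212/1000 = 0.000212 m³/s.
Cross-sectional area A = πD²/4 = π(0.0218)²/4 = 0.0003733 m²; mean velocity V = Q/A = 0.000212/0.0003733 = 0.568 m/s.
Reynolds number Re = ρVD/μ = 1100 · 0.568 · 0.0218 / 0.0162 = 840.8.
Re < 2300 → laminar flow, so f = 64/Re = 64/840.8 = 0.07612 (the turbulent correlation is not needed).
Darcy-Weisbach: ΔP = f(L/D)(ρV²/2) = 0.07612·(1650/0.0218)·(1100·0.568²/2) = 0.07612·7.569e+04·177.4 = 1.022e+06 Pa.
Pumping power P = QΔP = 0.000212·1.022e+06 = 216.7 W = 217 W.

P ≈ 217 W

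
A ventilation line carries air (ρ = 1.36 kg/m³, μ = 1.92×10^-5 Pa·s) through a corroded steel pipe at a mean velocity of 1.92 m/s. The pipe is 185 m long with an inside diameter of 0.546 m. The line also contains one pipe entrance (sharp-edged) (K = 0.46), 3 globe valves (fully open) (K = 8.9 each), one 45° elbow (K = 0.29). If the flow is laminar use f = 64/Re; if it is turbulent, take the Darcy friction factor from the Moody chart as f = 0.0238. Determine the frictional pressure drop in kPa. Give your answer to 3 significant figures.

ΔP ≈ 0.0890 kPa

Reynolds number Re = ρVD/μ = 1.36 · 1.92 · 0.546 / 1.92e-05 = 7.426e+04.
Re > 4000 → turbulent; use the Moody-chart value f = 0.0238.
Total minor-loss coefficient ΣK = 1·0.46 + 3·8.9 + 1·0.29 = 27.5.
ΔP = [f·L/D + ΣK]·(ρV²/2) = [0.0238·185/0.546 + 27.5]·(1.36·1.92²/2) = [8.064 + 27.5]·2.507 = 89.03 Pa.
ΔP = 89.03 Pa = 0.0890 kPa.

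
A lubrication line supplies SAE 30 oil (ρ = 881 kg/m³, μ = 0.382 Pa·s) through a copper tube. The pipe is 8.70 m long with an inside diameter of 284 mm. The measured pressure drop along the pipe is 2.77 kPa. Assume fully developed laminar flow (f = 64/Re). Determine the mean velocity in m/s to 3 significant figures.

For laminar flow, f = 64/Re with Re = ρVD/μ, so Darcy-Weisbach reduces to ΔP = 32μLV/D². Solving for V: V = ΔP·D²/(32μL) = 2770·(0.284)²/(32·0.382·8.7) = 2.101 m/s.
Check: Re = ρVD/μ = 881·2.101·0.284/0.382 = 1376 < 2300, so the laminar assumption holds.

V ≈ 2.10 m/s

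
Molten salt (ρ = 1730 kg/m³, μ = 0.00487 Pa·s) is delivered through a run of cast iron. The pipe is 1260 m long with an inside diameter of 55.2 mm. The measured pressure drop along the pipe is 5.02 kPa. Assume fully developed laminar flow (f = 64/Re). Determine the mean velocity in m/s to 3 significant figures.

V ≈ 0.0779 m/s

For laminar flow, f = 64/Re with Re = ρVD/μ, so Darcy-Weisbach reduces to ΔP = 32μLV/D². Solving for V: V = ΔP·D²/(32μL) = 5020·(0.0552)²/(32·0.00487·1260) = 0.0779 m/s.
Check: Re = ρVD/μ = 1730·0.0779·0.0552/0.00487 = 1528 < 2300, so the laminar assumption holds.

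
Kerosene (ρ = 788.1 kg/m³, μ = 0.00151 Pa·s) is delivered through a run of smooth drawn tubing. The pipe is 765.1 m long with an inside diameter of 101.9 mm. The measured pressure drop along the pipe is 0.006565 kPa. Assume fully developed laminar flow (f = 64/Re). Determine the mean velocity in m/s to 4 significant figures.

For laminar flow, f = 64/Re with Re = ρVD/μ, so Darcy-Weisbach reduces to ΔP = 32μLV/D². Solving for V: V = ΔP·D²/(32μL) = 6.565·(0.1019)²/(32·0.00151·765.1) = 0.001844 m/s.
Check: Re = ρVD/μ = 788.1·0.001844·0.1019/0.00151 = 98.07 < 2300, so the laminar assumption holds.

V ≈ 0.001844 m/s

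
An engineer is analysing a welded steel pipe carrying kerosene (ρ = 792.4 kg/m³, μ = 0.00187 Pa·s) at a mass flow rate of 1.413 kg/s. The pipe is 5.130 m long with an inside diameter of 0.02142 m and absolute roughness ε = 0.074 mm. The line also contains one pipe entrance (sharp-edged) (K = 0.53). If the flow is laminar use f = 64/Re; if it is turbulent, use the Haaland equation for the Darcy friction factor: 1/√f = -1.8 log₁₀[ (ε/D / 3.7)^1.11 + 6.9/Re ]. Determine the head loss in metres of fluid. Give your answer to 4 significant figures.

h_f ≈ 9.497 m

A = πD²/4 = π(0.02142)²/4 = 0.0003604 m²; mean velocity V = ṁ/(ρA) = 1.413/(792.4 · 0.0003604) = 4.948 m/s.
Reynolds number Re = ρVD/μ = 792.4 · 4.948 · 0.02142 / 0.00187 = 4.491e+04.
Re > 4000 → turbulent. Relative roughness ε/D = 7.4e-05/0.02142 = 0.00345. Haaland: 1/√f = -1.8 log₁₀[(0.00345/3.7)^1.11 + 6.9/4.491e+04] = -1.8 log₁₀[0.000433 + 0.000154] = 5.816, so f = 0.02956.
Total minor-loss coefficient ΣK = 1·0.53 = 0.53.
ΔP = [f·L/D + ΣK]·(ρV²/2) = [0.02956·5.13/0.02142 + 0.53]·(792.4·4.948²/2) = [7.079 + 0.53]·9702 = 7.382e+04 Pa.
Head loss h_f = ΔP/(ρg) = 7.382e+04/(792.4·9.81) = 9.497 m.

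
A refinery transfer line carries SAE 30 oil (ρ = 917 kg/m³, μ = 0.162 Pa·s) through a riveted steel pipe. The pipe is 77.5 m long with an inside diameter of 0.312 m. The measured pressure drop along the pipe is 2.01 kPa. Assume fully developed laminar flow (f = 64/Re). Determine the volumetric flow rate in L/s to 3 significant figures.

For laminar flow, f = 64/Re with Re = ρVD/μ, so Darcy-Weisbach reduces to ΔP = 32μLV/D². Solving for V: V = ΔP·D²/(32μL) = 2010·(0.312)²/(32·0.162·77.5) = 0.487 m/s.
Check: Re = ρVD/μ = 917·0.487·0.312/0.162 = 860.1 < 2300, so the laminar assumption holds.
Q = V·A = 0.487·(π/4·0.312²) = 0.03723 m³/s = 37.2 L/s.

Q ≈ 37.2 L/s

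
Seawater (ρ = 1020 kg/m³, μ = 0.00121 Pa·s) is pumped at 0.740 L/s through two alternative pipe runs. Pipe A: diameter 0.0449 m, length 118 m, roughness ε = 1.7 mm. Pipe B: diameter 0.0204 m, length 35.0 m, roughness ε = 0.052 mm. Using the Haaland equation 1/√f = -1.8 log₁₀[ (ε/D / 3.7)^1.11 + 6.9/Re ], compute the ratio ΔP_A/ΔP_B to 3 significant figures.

ΔP_A/ΔP_B ≈ 0.150

Pipe A: V = Q/A = 0.00074/0.001583 = 0.4674 m/s; Re = 1.769e+04; ε/D = 0.0379; Haaland → f = 0.06481; ΔP_A = f(L/D)(ρV²/2) = 1.897e+04 Pa.
Pipe B: V = Q/A = 0.00074/0.0003269 = 2.264 m/s; Re = 3.893e+04; ε/D = 0.00255; Haaland → f = 0.02812; ΔP_B = f(L/D)(ρV²/2) = 1.261e+05 Pa.
ΔP_A/ΔP_B = 1.897e+04/1.261e+05 = 0.150.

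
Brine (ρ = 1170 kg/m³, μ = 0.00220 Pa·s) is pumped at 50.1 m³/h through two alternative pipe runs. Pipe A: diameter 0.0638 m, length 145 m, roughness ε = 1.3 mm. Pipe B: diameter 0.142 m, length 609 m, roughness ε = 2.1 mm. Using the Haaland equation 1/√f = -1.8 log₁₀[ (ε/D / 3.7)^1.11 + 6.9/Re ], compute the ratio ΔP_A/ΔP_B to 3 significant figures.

ΔP_A/ΔP_B ≈ 14.5

Pipe A: V = Q/A = 0.01392/0.003197 = 4.353 m/s; Re = 1.477e+05; ε/D = 0.0204; Haaland → f = 0.04934; ΔP_A = f(L/D)(ρV²/2) = 1.243e+06 Pa.
Pipe B: V = Q/A = 0.01392/0.01584 = 0.8788 m/s; Re = 6.636e+04; ε/D = 0.0148; Haaland → f = 0.04422; ΔP_B = f(L/D)(ρV²/2) = 8.568e+04 Pa.
ΔP_A/ΔP_B = 1.243e+06/8.568e+04 = 14.5.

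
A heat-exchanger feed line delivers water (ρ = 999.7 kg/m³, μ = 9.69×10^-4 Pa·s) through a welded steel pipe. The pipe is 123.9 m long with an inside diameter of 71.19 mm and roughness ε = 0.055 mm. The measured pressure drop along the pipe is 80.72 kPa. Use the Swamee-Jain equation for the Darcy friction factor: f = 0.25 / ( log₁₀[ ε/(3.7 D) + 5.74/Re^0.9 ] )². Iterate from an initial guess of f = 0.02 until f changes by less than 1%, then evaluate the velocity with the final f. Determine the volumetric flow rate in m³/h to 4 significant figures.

Rearranging Darcy-Weisbach: V = √(2·ΔP·D/(f·L·ρ)). With ε/D = 5.5e-05/0.07119 = 0.000773, iterate starting from f = 0.02:
  f = 0.02 → V = √(2·8.072e+04·0.07119/(0.02·123.9·999.7)) = 2.154 m/s; Re = ρVD/μ = 1.582e+05; f → 0.02061
  f = 0.02061 → V = 2.122 m/s; Re = 1.558e+05; f → 0.02063
Converged (Δf/f < 1%). With the final f = 0.02063: V = √(2·8.072e+04·0.07119/(0.02063·123.9·999.7)) = 2.121 m/s.
Q = V·A = 2.121·(π/4·0.07119²) = 0.008441 m³/s = 30.39 m³/h.

Q ≈ 30.39 m³/h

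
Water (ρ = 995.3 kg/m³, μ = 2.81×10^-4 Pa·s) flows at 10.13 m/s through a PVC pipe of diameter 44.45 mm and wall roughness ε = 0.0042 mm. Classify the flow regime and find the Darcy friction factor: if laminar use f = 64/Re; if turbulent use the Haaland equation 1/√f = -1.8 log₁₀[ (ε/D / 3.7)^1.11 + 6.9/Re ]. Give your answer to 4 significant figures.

Re = ρVD/μ = 995.3·10.13·0.04445/0.000281 = 1.595e+06.
Re > 4000 → turbulent. ε/D = 4.2e-06/0.04445 = 9.45e-05; Haaland: 1/√f = -1.8 log₁₀[7.98e-06 + 4.33e-06] = 8.838, so f = 0.0128.

f ≈ 0.01280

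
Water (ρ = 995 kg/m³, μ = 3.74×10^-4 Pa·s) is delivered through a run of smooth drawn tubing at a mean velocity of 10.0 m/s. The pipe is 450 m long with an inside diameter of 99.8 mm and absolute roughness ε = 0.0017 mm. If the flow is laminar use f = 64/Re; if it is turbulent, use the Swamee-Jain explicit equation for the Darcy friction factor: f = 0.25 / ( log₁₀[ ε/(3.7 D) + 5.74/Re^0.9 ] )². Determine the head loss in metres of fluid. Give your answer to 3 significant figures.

h_f ≈ 244 m

Reynolds number Re = ρVD/μ = 995 · 10 · 0.0998 / 0.000374 = 2.655e+06.
Re > 4000 → turbulent. Relative roughness ε/D = 1.7e-06/0.0998 = 1.7e-05. Swamee-Jain: f = 0.25/(log₁₀[1.7e-05/3.7 + 5.74/2.655e+06^0.9])² = 0.25/(log₁₀[4.6e-06 + 9.49e-06])² = 0.25/(-4.851)² = 0.01062.
Darcy-Weisbach: ΔP = f(L/D)(ρV²/2) = 0.01062·(450/0.0998)·(995·10²/2) = 0.01062·4509·4.975e+04 = 2.383e+06 Pa.
Head loss h_f = ΔP/(ρg) = 2.383e+06/(995·9.81) = 244 m.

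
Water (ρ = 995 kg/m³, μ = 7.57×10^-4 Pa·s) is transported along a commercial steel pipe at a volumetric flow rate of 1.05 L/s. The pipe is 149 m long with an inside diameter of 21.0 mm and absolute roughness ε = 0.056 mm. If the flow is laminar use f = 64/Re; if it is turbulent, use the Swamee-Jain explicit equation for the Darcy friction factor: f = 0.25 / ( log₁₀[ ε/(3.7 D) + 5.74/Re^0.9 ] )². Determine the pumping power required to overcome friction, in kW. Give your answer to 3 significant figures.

Q = 1.05 L/s = 1.05/1000 = 0.00105 m³/s.
Cross-sectional area A = πD²/4 = π(0.021)²/4 = 0.0003464 m²; mean velocity V = Q/A = 0.00105/0.0003464 = 3.032 m/s.
Reynolds number Re = ρVD/μ = 995 · 3.032 · 0.021 / 0.000757 = 8.368e+04.
Re > 4000 → turbulent. Relative roughness ε/D = 5.6e-05/0.021 = 0.00267. Swamee-Jain: f = 0.25/(log₁₀[0.00267/3.7 + 5.74/8.368e+04^0.9])² = 0.25/(log₁₀[0.000721 + 0.000213])² = 0.25/(-3.03)² = 0.02724.
Darcy-Weisbach: ΔP = f(L/D)(ρV²/2) = 0.02724·(149/0.021)·(995·3.032²/2) = 0.02724·7095·4572 = 8.835e+05 Pa.
Pumping power P = QΔP = 0.00105·8.835e+05 = 927.7 W = 0.928 kW.

P ≈ 0.928 kW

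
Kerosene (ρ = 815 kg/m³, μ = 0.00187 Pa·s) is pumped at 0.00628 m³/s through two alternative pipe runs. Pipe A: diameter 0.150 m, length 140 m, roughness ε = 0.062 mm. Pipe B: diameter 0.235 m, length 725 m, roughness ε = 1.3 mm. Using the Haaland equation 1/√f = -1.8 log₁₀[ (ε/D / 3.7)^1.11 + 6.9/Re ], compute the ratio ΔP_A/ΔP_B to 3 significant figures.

Pipe A: V = Q/A = 0.00628/0.01767 = 0.3554 m/s; Re = 2.323e+04; ε/D = 0.000413; Haaland → f = 0.02562; ΔP_A = f(L/D)(ρV²/2) = 1231 Pa.
Pipe B: V = Q/A = 0.00628/0.04337 = 0.1448 m/s; Re = 1.483e+04; ε/D = 0.00553; Haaland → f = 0.03614; ΔP_B = f(L/D)(ρV²/2) = 952.6 Pa.
ΔP_A/ΔP_B = 1231/952.6 = 1.29.

ΔP_A/ΔP_B ≈ 1.29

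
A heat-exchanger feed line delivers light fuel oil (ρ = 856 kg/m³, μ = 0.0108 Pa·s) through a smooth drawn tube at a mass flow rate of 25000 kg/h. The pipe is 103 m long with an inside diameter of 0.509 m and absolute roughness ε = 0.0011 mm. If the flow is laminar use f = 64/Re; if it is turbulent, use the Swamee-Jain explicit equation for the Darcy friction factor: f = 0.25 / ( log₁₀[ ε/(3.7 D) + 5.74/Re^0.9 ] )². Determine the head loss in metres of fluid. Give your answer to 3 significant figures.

ṁ = 25000 kg/h = 25000/3600 = 6.944 kg/s.
A = πD²/4 = π(0.509)²/4 = 0.2035 m²; mean velocity V = ṁ/(ρA) = 6.944/(856 · 0.2035) = 0.03987 m/s.
Reynolds number Re = ρVD/μ = 856 · 0.03987 · 0.509 / 0.0108 = 1608.
Re < 2300 → laminar flow, so f = 64/Re = 64/1608 = 0.03979 (the turbulent correlation is not needed).
Darcy-Weisbach: ΔP = f(L/D)(ρV²/2) = 0.03979·(103/0.509)·(856·0.03987²/2) = 0.03979·202.4·0.6803 = 5.478 Pa.
Head loss h_f = ΔP/(ρg) = 5.478/(856·9.81) = 6.52×10^-4 m.

h_f ≈ 6.52×10^-4 m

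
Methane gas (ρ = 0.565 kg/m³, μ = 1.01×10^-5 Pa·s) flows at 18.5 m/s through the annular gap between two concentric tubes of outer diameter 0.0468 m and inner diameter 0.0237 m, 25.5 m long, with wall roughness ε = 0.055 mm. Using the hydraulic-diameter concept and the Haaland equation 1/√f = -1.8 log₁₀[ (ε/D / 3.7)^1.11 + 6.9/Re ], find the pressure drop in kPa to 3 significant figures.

Hydraulic diameter D_h = 4A/P = D_o - D_i = 0.0468 - 0.0237 = 0.0231 m.
Re = ρVD_h/μ = 0.565·18.5·0.0231/1.01e-05 = 2.391e+04.
ε/D_h = 5.5e-05/0.0231 = 0.00238; Haaland gives 1/√f = -1.8 log₁₀[0.000287+0.000289] = 5.832, so f = 0.0294.
ΔP = f(L/D_h)(ρV²/2) = 0.0294·25.5/0.0231·96.69 = 3138 Pa.
ΔP = 3.14 kPa.

ΔP ≈ 3.14 kPa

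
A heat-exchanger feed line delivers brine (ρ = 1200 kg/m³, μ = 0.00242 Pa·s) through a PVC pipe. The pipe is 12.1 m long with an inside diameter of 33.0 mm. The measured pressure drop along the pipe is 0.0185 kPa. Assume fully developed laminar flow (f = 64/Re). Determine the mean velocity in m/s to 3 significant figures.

For laminar flow, f = 64/Re with Re = ρVD/μ, so Darcy-Weisbach reduces to ΔP = 32μLV/D². Solving for V: V = ΔP·D²/(32μL) = 18.5·(0.033)²/(32·0.00242·12.1) = 0.0215 m/s.
Check: Re = ρVD/μ = 1200·0.0215·0.033/0.00242 = 351.8 < 2300, so the laminar assumption holds.

V ≈ 0.0215 m/s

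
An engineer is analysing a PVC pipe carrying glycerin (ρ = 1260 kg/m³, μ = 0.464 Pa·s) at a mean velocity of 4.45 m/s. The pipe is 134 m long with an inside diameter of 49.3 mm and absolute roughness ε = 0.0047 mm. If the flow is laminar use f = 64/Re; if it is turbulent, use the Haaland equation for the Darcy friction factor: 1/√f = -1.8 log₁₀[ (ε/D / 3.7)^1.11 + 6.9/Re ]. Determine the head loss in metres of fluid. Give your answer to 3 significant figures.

h_f ≈ 295 m

Reynolds number Re = ρVD/μ = 1260 · 4.45 · 0.0493 / 0.464 = 595.7.
Re < 2300 → laminar flow, so f = 64/Re = 64/595.7 = 0.1074 (the turbulent correlation is not needed).
Darcy-Weisbach: ΔP = f(L/D)(ρV²/2) = 0.1074·(134/0.0493)·(1260·4.45²/2) = 0.1074·2718·1.248e+04 = 3.643e+06 Pa.
Head loss h_f = ΔP/(ρg) = 3.643e+06/(1260·9.81) = 295 m.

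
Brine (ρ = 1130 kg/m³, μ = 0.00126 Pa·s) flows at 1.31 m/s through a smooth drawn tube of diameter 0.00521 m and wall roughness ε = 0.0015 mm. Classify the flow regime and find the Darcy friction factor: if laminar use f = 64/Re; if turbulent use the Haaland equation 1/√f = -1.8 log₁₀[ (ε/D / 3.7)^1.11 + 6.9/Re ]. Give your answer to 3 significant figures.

f ≈ 0.0358

Re = ρVD/μ = 1130·1.31·0.00521/0.00126 = 6121.
Re > 4000 → turbulent. ε/D = 1.5e-06/0.00521 = 0.000288; Haaland: 1/√f = -1.8 log₁₀[2.75e-05 + 0.00113] = 5.288, so f = 0.03577.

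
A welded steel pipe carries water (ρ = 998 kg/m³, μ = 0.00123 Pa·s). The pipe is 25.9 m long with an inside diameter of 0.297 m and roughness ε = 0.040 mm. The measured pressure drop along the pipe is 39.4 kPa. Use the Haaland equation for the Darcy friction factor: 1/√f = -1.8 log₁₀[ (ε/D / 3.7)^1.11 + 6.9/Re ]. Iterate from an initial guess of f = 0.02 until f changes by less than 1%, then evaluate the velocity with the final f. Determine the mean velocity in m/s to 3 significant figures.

Rearranging Darcy-Weisbach: V = √(2·ΔP·D/(f·L·ρ)). With ε/D = 4e-05/0.297 = 0.000135, iterate starting from f = 0.02:
  f = 0.02 → V = √(2·3.94e+04·0.297/(0.02·25.9·998)) = 6.728 m/s; Re = ρVD/μ = 1.621e+06; f → 0.01343
  f = 0.01343 → V = 8.21 m/s; Re = 1.979e+06; f → 0.01331
Converged (Δf/f < 1%). With the final f = 0.01331: V = √(2·3.94e+04·0.297/(0.01331·25.9·998)) = 8.247 m/s.

V ≈ 8.25 m/s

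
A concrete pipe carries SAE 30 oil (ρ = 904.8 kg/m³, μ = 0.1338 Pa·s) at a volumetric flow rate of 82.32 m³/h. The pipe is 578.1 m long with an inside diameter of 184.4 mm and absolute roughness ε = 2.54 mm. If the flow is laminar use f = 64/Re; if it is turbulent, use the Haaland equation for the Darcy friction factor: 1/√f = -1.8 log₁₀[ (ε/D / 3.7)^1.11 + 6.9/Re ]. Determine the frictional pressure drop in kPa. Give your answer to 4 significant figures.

Q = 82.32 m³/h = 82.32/3600 = 0.02287 m³/s.
Cross-sectional area A = πD²/4 = π(0.1844)²/4 = 0.02671 m²; mean velocity V = Q/A = 0.02287/0.02671 = 0.8562 m/s.
Reynolds number Re = ρVD/μ = 904.8 · 0.8562 · 0.1844 / 0.134 = 1068.
Re < 2300 → laminar flow, so f = 64/Re = 64/1068 = 0.05994 (the turbulent correlation is not needed).
Darcy-Weisbach: ΔP = f(L/D)(ρV²/2) = 0.05994·(578.1/0.1844)·(904.8·0.8562²/2) = 0.05994·3135·331.7 = 6.233e+04 Pa.
ΔP = 6.233e+04 Pa = 62.33 kPa.

ΔP ≈ 62.33 kPa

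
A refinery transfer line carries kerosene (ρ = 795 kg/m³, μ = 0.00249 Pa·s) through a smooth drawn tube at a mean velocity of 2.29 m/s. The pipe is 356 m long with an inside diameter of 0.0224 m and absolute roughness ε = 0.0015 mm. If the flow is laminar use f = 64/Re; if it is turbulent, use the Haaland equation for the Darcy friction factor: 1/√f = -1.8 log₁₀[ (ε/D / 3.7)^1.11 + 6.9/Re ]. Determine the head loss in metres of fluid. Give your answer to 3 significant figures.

Reynolds number Re = ρVD/μ = 795 · 2.29 · 0.0224 / 0.00249 = 1.638e+04.
Re > 4000 → turbulent. Relative roughness ε/D = 1.5e-06/0.0224 = 6.7e-05. Haaland: 1/√f = -1.8 log₁₀[(6.7e-05/3.7)^1.11 + 6.9/1.638e+04] = -1.8 log₁₀[5.44e-06 + 0.000421] = 6.066, so f = 0.02718.
Darcy-Weisbach: ΔP = f(L/D)(ρV²/2) = 0.02718·(356/0.0224)·(795·2.29²/2) = 0.02718·1.589e+04·2085 = 9.004e+05 Pa.
Head loss h_f = ΔP/(ρg) = 9.004e+05/(795·9.81) = 115 m.

h_f ≈ 115 m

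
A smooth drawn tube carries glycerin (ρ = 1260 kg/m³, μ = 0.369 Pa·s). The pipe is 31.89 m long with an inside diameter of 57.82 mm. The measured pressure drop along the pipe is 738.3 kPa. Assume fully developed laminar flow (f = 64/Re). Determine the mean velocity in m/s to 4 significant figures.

V ≈ 6.555 m/s

For laminar flow, f = 64/Re with Re = ρVD/μ, so Darcy-Weisbach reduces to ΔP = 32μLV/D². Solving for V: V = ΔP·D²/(32μL) = 7.383e+05·(0.05782)²/(32·0.369·31.89) = 6.555 m/s.
Check: Re = ρVD/μ = 1260·6.555·0.05782/0.369 = 1294 < 2300, so the laminar assumption holds.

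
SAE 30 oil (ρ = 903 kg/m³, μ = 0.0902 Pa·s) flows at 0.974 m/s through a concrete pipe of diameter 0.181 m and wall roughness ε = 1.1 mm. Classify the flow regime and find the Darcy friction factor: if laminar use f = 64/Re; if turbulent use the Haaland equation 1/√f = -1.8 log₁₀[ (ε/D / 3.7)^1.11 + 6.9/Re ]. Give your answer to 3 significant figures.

Re = ρVD/μ = 903·0.974·0.181/0.0902 = 1765.
Re < 2300 → laminar, so f = 64/Re = 0.03626 (roughness is irrelevant in laminar flow).

f ≈ 0.0363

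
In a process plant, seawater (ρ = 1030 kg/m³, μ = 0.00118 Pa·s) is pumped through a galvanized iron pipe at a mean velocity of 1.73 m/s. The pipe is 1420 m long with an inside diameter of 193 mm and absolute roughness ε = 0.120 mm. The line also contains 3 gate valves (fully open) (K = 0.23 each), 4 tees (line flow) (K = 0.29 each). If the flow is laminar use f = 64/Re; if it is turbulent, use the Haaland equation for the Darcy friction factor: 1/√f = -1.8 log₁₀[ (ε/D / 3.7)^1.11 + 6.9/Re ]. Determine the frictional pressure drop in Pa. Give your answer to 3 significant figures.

Reynolds number Re = ρVD/μ = 1030 · 1.73 · 0.193 / 0.00118 = 2.914e+05.
Re > 4000 → turbulent. Relative roughness ε/D = 0.00012/0.193 = 0.000622. Haaland: 1/√f = -1.8 log₁₀[(0.000622/3.7)^1.11 + 6.9/2.914e+05] = -1.8 log₁₀[6.46e-05 + 2.37e-05] = 7.298, so f = 0.01878.
Total minor-loss coefficient ΣK = 3·0.23 + 4·0.29 = 1.85.
ΔP = [f·L/D + ΣK]·(ρV²/2) = [0.01878·1420/0.193 + 1.85]·(1030·1.73²/2) = [138.2 + 1.85]·1541 = 2.158e+05 Pa.

ΔP ≈ 216000 Pa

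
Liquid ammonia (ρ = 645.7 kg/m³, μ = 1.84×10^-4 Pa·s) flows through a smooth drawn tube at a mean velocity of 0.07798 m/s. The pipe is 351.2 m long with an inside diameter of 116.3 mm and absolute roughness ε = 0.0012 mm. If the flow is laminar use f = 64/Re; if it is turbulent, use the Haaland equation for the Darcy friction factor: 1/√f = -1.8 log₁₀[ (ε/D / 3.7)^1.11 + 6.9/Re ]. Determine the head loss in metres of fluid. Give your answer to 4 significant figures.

h_f ≈ 0.02153 m

Reynolds number Re = ρVD/μ = 645.7 · 0.07798 · 0.1163 / 0.000184 = 3.183e+04.
Re > 4000 → turbulent. Relative roughness ε/D = 1.2e-06/0.1163 = 1.03e-05. Haaland: 1/√f = -1.8 log₁₀[(1.03e-05/3.7)^1.11 + 6.9/3.183e+04] = -1.8 log₁₀[6.83e-07 + 0.000217] = 6.593, so f = 0.02301.
Darcy-Weisbach: ΔP = f(L/D)(ρV²/2) = 0.02301·(351.2/0.1163)·(645.7·0.07798²/2) = 0.02301·3020·1.963 = 136.4 Pa.
Head loss h_f = ΔP/(ρg) = 136.4/(645.7·9.81) = 0.02153 m.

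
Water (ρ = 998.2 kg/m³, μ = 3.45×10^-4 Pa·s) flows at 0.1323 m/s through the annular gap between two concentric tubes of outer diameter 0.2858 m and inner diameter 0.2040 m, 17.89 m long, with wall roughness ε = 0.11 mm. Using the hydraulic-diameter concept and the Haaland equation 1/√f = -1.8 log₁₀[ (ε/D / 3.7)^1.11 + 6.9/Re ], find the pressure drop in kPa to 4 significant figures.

Hydraulic diameter D_h = 4A/P = D_o - D_i = 0.2858 - 0.204 = 0.0818 m.
Re = ρVD_h/μ = 998.2·0.1323·0.0818/0.000345 = 3.131e+04.
ε/D_h = 0.00011/0.0818 = 0.00134; Haaland gives 1/√f = -1.8 log₁₀[0.000152+0.00022] = 6.172, so f = 0.02625.
ΔP = f(L/D_h)(ρV²/2) = 0.02625·17.89/0.0818·8.736 = 50.15 Pa.
ΔP = 0.05015 kPa.

ΔP ≈ 0.05015 kPa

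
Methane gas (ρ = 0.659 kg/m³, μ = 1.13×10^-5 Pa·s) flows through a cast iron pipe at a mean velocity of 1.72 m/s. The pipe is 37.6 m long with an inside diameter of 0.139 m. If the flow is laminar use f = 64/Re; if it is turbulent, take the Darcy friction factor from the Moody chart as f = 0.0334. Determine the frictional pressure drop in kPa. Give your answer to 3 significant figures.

Reynolds number Re = ρVD/μ = 0.659 · 1.72 · 0.139 / 1.13e-05 = 1.394e+04.
Re > 4000 → turbulent; use the Moody-chart value f = 0.0334.
Darcy-Weisbach: ΔP = f(L/D)(ρV²/2) = 0.0334·(37.6/0.139)·(0.659·1.72²/2) = 0.0334·270.5·0.9748 = 8.807 Pa.
ΔP = 8.807 Pa = 0.00881 kPa.

ΔP ≈ 0.00881 kPa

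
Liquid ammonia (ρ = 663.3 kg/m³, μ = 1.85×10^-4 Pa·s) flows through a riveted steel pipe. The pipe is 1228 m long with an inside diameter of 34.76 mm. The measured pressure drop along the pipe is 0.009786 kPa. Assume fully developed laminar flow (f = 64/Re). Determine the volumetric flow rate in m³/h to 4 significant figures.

For laminar flow, f = 64/Re with Re = ρVD/μ, so Darcy-Weisbach reduces to ΔP = 32μLV/D². Solving for V: V = ΔP·D²/(32μL) = 9.786·(0.03476)²/(32·0.000185·1228) = 0.001626 m/s.
Check: Re = ρVD/μ = 663.3·0.001626·0.03476/0.000185 = 202.7 < 2300, so the laminar assumption holds.
Q = V·A = 0.001626·(π/4·0.03476²) = 1.543e-06 m³/s = 0.005556 m³/h.

Q ≈ 0.005556 m³/h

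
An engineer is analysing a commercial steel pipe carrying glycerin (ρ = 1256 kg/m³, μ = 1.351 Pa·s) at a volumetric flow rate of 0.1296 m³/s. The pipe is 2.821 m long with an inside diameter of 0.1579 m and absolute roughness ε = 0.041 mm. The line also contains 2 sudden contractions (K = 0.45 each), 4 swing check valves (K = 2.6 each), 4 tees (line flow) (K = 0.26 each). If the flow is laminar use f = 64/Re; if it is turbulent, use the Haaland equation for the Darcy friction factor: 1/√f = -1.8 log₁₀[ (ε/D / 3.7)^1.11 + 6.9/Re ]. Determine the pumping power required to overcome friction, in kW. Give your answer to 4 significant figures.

P ≈ 48.19 kW

Cross-sectional area A = πD²/4 = π(0.1579)²/4 = 0.01958 m²; mean velocity V = Q/A = 0.1296/0.01958 = 6.618 m/s.
Reynolds number Re = ρVD/μ = 1256 · 6.618 · 0.1579 / 1.35 = 971.6.
Re < 2300 → laminar flow, so f = 64/Re = 64/971.6 = 0.06587 (the turbulent correlation is not needed).
Total minor-loss coefficient ΣK = 2·0.45 + 4·2.6 + 4·0.26 = 12.3.
ΔP = [f·L/D + ΣK]·(ρV²/2) = [0.06587·2.821/0.1579 + 12.3]·(1256·6.618²/2) = [1.177 + 12.3]·2.751e+04 = 3.718e+05 Pa.
Pumping power P = QΔP = 0.1296·3.718e+05 = 48188 W = 48.19 kW.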